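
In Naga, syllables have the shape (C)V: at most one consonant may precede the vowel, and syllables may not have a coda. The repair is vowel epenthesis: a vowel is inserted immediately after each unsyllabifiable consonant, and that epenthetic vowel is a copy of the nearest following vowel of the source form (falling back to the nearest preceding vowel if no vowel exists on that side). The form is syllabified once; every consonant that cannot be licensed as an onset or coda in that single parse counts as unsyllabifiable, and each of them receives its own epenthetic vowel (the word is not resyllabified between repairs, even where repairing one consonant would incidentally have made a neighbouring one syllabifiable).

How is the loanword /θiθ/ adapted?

θiθi

The consonants /θ/ cannot be parsed into a legal (C)V syllable (no codas are permitted; onsets are limited to one consonant).
Inserting the epenthetic vowel yields /θ/ → /θi/.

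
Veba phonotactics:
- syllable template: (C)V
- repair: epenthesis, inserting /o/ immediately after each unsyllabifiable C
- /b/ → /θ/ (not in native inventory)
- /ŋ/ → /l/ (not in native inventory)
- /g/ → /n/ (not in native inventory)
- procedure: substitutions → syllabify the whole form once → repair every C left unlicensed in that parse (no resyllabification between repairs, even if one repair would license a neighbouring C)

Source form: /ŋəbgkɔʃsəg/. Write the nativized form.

Substitution: /ŋ/ → /l/, /b/ → /θ/, /g/ → /n/, giving /ləθnkɔʃsən/.
Under (C)V, the unsyllabifiable consonants are /θ/, /n/, /ʃ/, /n/ (no codas are permitted; onsets are limited to one consonant).
Epenthesis after each stranded consonant: /θ/ → /θo/, /n/ → /no/, /ʃ/ → /ʃo/, /n/ → /no/.

ləθonokɔʃosəno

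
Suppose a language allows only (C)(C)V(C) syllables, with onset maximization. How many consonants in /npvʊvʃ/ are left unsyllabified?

The consonants /n/, /ʃ/ cannot be parsed into a legal (C)(C)V(C) syllable (at most one coda consonant is licensed; onsets may contain at most 2 consonants).

2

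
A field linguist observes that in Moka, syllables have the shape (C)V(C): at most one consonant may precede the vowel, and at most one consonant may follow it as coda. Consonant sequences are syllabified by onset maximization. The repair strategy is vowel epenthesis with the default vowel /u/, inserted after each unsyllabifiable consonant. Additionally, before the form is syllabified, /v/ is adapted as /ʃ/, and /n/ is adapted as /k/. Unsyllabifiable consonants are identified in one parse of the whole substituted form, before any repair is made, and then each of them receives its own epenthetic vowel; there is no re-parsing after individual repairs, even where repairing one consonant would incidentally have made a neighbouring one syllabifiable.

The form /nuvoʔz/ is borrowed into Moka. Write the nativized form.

kuʃoʔzu

Substitution: /n/ → /k/, /v/ → /ʃ/, giving /kuʃoʔz/.
Under (C)V(C), the unsyllabifiable consonants are /z/ (at most one coda consonant is licensed; onsets are limited to one consonant).
Inserting the epenthetic vowel yields /z/ → /zu/.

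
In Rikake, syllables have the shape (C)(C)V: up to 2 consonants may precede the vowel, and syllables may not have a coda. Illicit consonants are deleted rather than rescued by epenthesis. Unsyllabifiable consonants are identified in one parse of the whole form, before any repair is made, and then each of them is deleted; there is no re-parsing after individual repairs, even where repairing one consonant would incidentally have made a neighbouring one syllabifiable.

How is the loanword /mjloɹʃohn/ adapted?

Syllabifying with onset maximization leaves /m/, /h/, /n/ stranded (no codas are permitted; onsets may contain at most 2 consonants).
Each unlicensed consonant is deleted: /m/, /h/, /n/.

jloɹʃo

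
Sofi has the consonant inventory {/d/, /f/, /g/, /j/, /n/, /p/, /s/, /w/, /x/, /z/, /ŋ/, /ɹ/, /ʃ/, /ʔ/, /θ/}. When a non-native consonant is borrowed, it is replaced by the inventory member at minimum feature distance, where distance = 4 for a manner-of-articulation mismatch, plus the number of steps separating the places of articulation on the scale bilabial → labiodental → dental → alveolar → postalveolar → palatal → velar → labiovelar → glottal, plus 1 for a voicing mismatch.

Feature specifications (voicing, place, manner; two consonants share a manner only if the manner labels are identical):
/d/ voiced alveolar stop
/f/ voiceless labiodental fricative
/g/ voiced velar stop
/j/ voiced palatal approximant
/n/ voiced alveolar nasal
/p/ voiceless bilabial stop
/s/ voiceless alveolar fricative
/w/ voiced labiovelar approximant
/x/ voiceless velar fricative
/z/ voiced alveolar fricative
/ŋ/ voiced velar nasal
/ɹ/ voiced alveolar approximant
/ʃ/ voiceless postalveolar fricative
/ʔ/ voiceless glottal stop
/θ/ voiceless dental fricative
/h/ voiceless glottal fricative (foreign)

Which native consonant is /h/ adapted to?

/x/ is closest: same manner (fricative), place distance 2 (glottal→velar), same voicing; total 2. Next closest is /ʃ/ at distance 4.

x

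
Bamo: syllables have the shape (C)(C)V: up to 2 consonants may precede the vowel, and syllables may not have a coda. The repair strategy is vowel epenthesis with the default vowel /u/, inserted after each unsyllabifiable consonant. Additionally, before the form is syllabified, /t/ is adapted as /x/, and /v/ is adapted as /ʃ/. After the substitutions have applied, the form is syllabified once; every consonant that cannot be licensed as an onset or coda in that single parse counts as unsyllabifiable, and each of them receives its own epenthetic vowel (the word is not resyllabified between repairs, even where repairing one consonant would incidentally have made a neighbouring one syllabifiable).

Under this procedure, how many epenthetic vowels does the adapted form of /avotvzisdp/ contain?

After substitution the input is /aʃoxʃzisdp/.
The unsyllabifiable consonants are /x/, /s/, /d/, /p/; each receives one epenthetic vowel.

4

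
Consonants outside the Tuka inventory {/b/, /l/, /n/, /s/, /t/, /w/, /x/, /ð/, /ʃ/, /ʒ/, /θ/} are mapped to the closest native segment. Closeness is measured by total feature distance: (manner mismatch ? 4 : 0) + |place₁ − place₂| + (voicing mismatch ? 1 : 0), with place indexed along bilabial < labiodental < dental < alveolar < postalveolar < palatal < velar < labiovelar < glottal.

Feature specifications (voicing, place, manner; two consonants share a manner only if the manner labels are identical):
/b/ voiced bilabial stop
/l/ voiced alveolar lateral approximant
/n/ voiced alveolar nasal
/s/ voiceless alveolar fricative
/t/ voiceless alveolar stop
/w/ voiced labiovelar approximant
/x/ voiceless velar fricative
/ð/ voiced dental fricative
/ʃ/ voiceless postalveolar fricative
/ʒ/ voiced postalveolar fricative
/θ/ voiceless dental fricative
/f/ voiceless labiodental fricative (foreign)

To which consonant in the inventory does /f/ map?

θ

/θ/ is closest: same manner (fricative), place distance 1 (labiodental→dental), same voicing; total 1. Next closest is /s/ at distance 2.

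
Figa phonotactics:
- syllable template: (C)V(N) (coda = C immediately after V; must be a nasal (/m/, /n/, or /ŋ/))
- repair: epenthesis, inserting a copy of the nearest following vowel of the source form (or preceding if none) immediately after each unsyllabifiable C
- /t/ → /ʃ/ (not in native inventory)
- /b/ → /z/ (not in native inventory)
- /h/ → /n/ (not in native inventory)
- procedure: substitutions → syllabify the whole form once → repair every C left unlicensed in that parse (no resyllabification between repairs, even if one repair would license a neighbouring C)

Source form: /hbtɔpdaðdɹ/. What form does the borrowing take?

nɔzɔʃɔpadaðadaɹa

Substitution: /h/ → /n/, /b/ → /z/, /t/ → /ʃ/, giving /nzʃɔpdaðdɹ/.
The consonants /n/, /z/, /p/, /ð/, /d/, /ɹ/ cannot be parsed into a legal (C)V(N) syllable (only a nasal (/m/, /n/, or /ŋ/) is licensed in coda position; onsets are limited to one consonant).
Epenthesis after each stranded consonant: /n/ → /nɔ/, /z/ → /zɔ/, /p/ → /pa/, /ð/ → /ða/, /d/ → /da/, /ɹ/ → /ɹa/.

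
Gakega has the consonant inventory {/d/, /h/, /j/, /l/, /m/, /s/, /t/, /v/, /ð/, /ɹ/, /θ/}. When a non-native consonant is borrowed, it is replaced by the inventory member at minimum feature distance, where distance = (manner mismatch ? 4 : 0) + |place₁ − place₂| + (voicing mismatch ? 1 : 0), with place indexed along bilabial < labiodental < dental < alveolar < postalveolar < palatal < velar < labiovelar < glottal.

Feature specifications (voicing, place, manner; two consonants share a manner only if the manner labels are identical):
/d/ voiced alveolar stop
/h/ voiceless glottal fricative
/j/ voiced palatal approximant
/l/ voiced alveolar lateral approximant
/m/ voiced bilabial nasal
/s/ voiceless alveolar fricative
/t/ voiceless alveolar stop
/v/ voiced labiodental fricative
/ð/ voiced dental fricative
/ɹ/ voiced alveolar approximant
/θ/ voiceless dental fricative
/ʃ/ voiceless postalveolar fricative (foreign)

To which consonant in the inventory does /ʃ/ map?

s

/s/ is closest: same manner (fricative), place distance 1 (postalveolar→alveolar), same voicing; total 1. Next closest is /θ/ at distance 2.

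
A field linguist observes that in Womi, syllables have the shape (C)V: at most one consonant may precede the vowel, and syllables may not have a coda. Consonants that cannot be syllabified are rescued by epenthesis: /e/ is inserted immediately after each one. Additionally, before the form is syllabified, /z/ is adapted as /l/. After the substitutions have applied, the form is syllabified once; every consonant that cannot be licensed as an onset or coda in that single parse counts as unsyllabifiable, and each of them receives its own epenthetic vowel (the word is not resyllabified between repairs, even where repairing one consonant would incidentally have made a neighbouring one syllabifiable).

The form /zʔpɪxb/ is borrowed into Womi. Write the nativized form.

Substitution: /z/ → /l/, giving /lʔpɪxb/.
The consonants /l/, /ʔ/, /x/, /b/ cannot be parsed into a legal (C)V syllable (no codas are permitted; onsets are limited to one consonant).
Inserting the epenthetic vowel yields /l/ → /le/, /ʔ/ → /ʔe/, /x/ → /xe/, /b/ → /be/.

leʔepɪxebe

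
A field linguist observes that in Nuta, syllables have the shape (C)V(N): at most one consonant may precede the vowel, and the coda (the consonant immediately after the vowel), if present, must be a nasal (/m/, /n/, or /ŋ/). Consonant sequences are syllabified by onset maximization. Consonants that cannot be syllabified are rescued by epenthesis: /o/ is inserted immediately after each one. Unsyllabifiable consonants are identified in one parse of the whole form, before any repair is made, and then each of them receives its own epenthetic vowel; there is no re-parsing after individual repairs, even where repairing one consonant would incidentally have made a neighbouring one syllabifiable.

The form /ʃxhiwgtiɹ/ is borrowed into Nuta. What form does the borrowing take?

The consonants /ʃ/, /x/, /w/, /g/, /ɹ/ cannot be parsed into a legal (C)V(N) syllable (only a nasal (/m/, /n/, or /ŋ/) is licensed in coda position; onsets are limited to one consonant).
Epenthesis after each stranded consonant: /ʃ/ → /ʃo/, /x/ → /xo/, /w/ → /wo/, /g/ → /go/, /ɹ/ → /ɹo/.

ʃoxohiwogotiɹo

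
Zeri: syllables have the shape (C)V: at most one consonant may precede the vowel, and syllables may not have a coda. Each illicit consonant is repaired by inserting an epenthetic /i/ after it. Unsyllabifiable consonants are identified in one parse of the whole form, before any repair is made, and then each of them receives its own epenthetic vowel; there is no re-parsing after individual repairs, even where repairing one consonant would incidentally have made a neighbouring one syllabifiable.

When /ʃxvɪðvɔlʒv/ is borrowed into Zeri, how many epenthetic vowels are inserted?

6

The unsyllabifiable consonants are /ʃ/, /x/, /ð/, /l/, /ʒ/, /v/; each receives one epenthetic vowel.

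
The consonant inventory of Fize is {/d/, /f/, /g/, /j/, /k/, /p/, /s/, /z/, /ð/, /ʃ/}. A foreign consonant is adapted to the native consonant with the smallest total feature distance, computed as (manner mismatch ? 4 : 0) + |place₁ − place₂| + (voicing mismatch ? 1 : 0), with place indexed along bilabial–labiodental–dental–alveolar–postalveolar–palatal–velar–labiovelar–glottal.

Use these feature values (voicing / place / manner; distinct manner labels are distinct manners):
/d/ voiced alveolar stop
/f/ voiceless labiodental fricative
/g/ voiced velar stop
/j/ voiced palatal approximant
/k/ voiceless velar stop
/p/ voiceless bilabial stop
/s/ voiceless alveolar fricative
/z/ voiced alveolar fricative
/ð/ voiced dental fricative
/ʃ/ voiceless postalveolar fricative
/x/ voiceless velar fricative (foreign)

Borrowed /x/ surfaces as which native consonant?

ʃ

/ʃ/ is closest: same manner (fricative), place distance 2 (velar→postalveolar), same voicing; total 2. Next closest is /s/ at distance 3.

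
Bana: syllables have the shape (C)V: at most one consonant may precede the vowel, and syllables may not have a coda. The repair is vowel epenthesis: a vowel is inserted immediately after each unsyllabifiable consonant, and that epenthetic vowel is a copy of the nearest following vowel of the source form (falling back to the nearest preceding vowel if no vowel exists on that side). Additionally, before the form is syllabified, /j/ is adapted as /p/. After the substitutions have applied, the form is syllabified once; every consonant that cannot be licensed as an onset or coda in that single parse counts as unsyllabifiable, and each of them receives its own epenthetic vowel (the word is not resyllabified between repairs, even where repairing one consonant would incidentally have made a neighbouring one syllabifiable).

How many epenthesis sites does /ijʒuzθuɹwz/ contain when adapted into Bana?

After substitution the input is /ipʒuzθuɹwz/.
The unsyllabifiable consonants are /p/, /z/, /ɹ/, /w/, /z/; each receives one epenthetic vowel.

5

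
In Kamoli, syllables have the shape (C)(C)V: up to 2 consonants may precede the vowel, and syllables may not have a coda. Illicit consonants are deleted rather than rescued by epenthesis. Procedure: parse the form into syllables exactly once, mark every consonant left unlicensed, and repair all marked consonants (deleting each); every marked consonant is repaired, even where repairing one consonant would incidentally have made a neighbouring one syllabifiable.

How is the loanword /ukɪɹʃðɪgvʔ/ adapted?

ukɪʃðɪ

The consonants /ɹ/, /g/, /v/, /ʔ/ cannot be parsed into a legal (C)(C)V syllable (no codas are permitted; onsets may contain at most 2 consonants).
Each unlicensed consonant is deleted: /ɹ/, /g/, /v/, /ʔ/.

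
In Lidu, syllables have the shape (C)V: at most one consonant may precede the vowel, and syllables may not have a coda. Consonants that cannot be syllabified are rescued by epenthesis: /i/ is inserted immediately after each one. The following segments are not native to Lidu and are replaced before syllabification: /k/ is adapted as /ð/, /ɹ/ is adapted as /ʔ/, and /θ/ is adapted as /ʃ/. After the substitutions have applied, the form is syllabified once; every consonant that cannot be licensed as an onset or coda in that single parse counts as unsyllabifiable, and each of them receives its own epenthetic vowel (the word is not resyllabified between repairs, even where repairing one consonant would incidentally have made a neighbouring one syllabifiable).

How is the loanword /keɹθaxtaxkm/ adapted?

Substitution: /k/ → /ð/, /ɹ/ → /ʔ/, /θ/ → /ʃ/, giving /ðeʔʃaxtaxðm/.
Syllabifying with onset maximization leaves /ʔ/, /x/, /x/, /ð/, /m/ stranded (no codas are permitted; onsets are limited to one consonant).
Each unlicensed consonant becomes the onset of a new syllable: /ʔ/ → /ʔi/, /x/ → /xi/, /x/ → /xi/, /ð/ → /ði/, /m/ → /mi/.

ðeʔiʃaxitaxiðimi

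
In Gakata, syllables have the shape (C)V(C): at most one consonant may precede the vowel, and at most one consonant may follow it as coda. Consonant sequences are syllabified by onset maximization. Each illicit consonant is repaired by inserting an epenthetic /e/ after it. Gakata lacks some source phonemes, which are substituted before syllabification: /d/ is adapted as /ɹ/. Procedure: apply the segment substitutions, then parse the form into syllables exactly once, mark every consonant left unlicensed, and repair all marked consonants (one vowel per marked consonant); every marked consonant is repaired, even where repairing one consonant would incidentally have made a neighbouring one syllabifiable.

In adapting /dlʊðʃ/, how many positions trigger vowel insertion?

After substitution the input is /ɹlʊðʃ/.
The unsyllabifiable consonants are /ɹ/, /ʃ/; each receives one epenthetic vowel.

2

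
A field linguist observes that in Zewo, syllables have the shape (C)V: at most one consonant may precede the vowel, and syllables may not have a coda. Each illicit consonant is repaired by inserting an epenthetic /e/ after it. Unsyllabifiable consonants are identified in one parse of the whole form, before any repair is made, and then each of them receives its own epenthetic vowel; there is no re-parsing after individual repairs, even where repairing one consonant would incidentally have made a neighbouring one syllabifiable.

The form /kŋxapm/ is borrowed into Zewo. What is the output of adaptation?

keŋexapeme

Under (C)V, the unsyllabifiable consonants are /k/, /ŋ/, /p/, /m/ (no codas are permitted; onsets are limited to one consonant).
Inserting the epenthetic vowel yields /k/ → /ke/, /ŋ/ → /ŋe/, /p/ → /pe/, /m/ → /me/.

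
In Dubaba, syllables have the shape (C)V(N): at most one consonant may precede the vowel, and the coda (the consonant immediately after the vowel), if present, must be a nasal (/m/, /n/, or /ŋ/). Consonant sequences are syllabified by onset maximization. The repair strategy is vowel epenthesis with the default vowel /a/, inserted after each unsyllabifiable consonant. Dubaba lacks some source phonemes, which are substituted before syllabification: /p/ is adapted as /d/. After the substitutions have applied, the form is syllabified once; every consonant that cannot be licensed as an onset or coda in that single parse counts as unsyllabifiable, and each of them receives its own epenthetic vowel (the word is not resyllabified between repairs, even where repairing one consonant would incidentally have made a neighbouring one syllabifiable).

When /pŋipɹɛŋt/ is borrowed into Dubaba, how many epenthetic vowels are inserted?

3

After substitution the input is /dŋidɹɛŋt/.
The unsyllabifiable consonants are /d/, /d/, /t/; each receives one epenthetic vowel.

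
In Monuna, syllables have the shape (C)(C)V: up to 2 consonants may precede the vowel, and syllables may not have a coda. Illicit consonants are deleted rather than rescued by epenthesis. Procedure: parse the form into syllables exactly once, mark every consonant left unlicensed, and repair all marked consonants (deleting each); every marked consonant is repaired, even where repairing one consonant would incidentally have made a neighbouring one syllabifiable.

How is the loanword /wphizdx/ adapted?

phi

Syllabifying with onset maximization leaves /w/, /z/, /d/, /x/ stranded (no codas are permitted; onsets may contain at most 2 consonants).
Deleting the stranded consonants removes /w/, /z/, /d/, /x/.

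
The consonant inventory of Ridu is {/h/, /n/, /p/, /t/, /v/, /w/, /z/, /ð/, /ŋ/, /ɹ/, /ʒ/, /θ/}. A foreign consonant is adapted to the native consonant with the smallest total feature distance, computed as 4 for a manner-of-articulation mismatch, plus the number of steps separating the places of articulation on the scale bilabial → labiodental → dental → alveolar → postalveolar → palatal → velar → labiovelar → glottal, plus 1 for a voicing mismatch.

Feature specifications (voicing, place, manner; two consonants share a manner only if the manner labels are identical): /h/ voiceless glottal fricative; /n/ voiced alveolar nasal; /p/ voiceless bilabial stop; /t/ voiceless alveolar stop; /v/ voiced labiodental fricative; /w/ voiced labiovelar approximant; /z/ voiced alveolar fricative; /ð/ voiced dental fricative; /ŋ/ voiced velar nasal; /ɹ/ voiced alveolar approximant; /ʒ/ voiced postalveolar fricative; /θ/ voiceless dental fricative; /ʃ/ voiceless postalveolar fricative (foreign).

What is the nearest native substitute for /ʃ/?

/ʒ/ is closest: same manner (fricative), place distance 0 (postalveolar→postalveolar), voicing differs (+1); total 1. Next closest is /z/ at distance 2.

ʒ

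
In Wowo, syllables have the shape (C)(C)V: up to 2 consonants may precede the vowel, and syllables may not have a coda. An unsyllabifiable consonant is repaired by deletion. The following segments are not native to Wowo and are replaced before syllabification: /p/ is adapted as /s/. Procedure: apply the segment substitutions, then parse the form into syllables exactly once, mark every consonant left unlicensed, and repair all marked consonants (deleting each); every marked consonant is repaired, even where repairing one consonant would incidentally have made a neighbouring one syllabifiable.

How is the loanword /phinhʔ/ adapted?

Substitution: /p/ → /s/, giving /shinhʔ/.
Under (C)(C)V, the unsyllabifiable consonants are /n/, /h/, /ʔ/ (no codas are permitted; onsets may contain at most 2 consonants).
Each unlicensed consonant is deleted: /n/, /h/, /ʔ/.

shi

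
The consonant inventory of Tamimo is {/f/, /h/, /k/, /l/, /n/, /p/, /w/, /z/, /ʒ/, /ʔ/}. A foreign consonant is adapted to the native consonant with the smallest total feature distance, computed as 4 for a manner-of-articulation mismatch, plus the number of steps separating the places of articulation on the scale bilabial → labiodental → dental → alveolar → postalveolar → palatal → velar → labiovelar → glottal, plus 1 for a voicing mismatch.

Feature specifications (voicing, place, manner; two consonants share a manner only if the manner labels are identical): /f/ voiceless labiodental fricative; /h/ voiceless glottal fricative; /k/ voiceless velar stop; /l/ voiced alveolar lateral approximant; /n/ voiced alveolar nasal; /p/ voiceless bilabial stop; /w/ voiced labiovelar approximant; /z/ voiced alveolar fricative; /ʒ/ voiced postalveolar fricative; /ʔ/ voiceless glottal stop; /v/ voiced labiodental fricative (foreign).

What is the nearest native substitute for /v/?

f

/f/ is closest: same manner (fricative), place distance 0 (labiodental→labiodental), voicing differs (+1); total 1. Next closest is /z/ at distance 2.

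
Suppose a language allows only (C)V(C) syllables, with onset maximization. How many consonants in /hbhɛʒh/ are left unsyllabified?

3

Syllabifying with onset maximization leaves /h/, /b/, /h/ stranded (at most one coda consonant is licensed; onsets are limited to one consonant).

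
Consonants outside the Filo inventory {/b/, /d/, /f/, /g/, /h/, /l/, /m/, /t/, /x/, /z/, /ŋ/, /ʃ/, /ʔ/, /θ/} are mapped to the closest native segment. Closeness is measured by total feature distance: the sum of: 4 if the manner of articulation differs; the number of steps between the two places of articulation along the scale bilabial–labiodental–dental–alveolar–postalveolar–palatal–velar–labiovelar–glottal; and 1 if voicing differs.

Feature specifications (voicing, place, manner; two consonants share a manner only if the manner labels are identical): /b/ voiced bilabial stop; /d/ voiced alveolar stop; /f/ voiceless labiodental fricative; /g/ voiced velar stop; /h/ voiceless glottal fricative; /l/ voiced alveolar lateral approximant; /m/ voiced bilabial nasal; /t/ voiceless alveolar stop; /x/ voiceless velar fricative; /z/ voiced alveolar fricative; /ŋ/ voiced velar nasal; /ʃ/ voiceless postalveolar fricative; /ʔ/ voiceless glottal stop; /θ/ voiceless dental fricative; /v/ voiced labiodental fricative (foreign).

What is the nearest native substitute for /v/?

f

/f/ is closest: same manner (fricative), place distance 0 (labiodental→labiodental), voicing differs (+1); total 1. Next closest is /z/ at distance 2.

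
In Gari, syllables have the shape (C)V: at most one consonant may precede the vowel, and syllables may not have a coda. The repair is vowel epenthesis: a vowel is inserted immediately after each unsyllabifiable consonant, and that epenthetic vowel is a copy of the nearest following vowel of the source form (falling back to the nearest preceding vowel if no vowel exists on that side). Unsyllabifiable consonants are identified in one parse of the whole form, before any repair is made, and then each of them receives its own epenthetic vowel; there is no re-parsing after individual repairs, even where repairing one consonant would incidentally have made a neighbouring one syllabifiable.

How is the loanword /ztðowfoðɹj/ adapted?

The consonants /z/, /t/, /w/, /ð/, /ɹ/, /j/ cannot be parsed into a legal (C)V syllable (no codas are permitted; onsets are limited to one consonant).
Each unlicensed consonant becomes the onset of a new syllable: /z/ → /zo/, /t/ → /to/, /w/ → /wo/, /ð/ → /ðo/, /ɹ/ → /ɹo/, /j/ → /jo/.

zotoðowofoðoɹojo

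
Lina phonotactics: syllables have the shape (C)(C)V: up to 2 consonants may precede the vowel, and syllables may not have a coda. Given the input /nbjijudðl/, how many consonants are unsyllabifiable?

The consonants /n/, /d/, /ð/, /l/ cannot be parsed into a legal (C)(C)V syllable (no codas are permitted; onsets may contain at most 2 consonants).

4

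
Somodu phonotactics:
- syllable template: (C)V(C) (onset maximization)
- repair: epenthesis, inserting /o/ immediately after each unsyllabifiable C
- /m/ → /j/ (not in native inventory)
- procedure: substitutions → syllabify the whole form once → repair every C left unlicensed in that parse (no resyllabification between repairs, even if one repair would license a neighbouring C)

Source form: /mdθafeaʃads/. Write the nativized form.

Substitution: /m/ → /j/, giving /jdθafeaʃads/.
The consonants /j/, /d/, /s/ cannot be parsed into a legal (C)V(C) syllable (at most one coda consonant is licensed; onsets are limited to one consonant).
Epenthesis after each stranded consonant: /j/ → /jo/, /d/ → /do/, /s/ → /so/.

jodoθafeaʃadso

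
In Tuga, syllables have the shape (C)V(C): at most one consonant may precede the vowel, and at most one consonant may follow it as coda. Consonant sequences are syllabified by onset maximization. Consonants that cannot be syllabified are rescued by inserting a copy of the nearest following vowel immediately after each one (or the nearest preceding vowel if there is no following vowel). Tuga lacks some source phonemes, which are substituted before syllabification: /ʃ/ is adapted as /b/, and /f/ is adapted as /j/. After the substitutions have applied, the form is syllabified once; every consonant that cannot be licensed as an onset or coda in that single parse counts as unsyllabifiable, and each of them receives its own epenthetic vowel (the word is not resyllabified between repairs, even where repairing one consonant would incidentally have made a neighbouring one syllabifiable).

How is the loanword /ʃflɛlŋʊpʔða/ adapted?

Substitution: /ʃ/ → /b/, /f/ → /j/, giving /bjlɛlŋʊpʔða/.
Under (C)V(C), the unsyllabifiable consonants are /b/, /j/, /ʔ/ (at most one coda consonant is licensed; onsets are limited to one consonant).
Epenthesis after each stranded consonant: /b/ → /bɛ/, /j/ → /jɛ/, /ʔ/ → /ʔa/.

bɛjɛlɛlŋʊpʔaða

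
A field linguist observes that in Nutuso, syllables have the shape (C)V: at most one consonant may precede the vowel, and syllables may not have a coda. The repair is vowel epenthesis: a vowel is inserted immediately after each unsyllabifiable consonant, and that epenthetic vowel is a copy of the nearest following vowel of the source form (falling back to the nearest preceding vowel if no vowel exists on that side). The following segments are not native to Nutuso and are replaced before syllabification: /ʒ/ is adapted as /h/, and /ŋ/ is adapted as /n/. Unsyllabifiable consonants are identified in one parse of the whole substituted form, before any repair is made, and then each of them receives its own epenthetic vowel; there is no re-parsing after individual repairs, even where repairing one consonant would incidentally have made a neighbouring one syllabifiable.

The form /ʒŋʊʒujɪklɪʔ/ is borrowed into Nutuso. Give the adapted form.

Substitution: /ʒ/ → /h/, /ŋ/ → /n/, giving /hnʊhujɪklɪʔ/.
Under (C)V, the unsyllabifiable consonants are /h/, /k/, /ʔ/ (no codas are permitted; onsets are limited to one consonant).
Epenthesis after each stranded consonant: /h/ → /hʊ/, /k/ → /kɪ/, /ʔ/ → /ʔɪ/.

hʊnʊhujɪkɪlɪʔɪ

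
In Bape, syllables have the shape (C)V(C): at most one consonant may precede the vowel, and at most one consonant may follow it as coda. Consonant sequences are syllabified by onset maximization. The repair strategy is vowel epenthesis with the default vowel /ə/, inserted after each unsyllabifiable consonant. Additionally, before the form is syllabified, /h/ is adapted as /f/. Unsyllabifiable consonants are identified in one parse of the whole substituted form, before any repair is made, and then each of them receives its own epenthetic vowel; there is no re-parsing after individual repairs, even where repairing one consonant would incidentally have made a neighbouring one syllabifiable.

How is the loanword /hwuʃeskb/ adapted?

Substitution: /h/ → /f/, giving /fwuʃeskb/.
Under (C)V(C), the unsyllabifiable consonants are /f/, /k/, /b/ (at most one coda consonant is licensed; onsets are limited to one consonant).
Inserting the epenthetic vowel yields /f/ → /fə/, /k/ → /kə/, /b/ → /bə/.

fəwuʃeskəbə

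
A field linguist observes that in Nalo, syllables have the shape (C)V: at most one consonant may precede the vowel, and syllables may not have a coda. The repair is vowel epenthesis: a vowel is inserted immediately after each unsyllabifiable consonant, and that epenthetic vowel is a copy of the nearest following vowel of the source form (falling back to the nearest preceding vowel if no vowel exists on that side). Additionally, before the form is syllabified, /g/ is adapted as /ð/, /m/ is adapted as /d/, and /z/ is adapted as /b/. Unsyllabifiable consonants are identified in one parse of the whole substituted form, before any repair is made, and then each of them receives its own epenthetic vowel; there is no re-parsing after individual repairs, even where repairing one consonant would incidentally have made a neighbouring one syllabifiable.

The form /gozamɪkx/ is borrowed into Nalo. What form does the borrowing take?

Substitution: /g/ → /ð/, /z/ → /b/, /m/ → /d/, giving /ðobadɪkx/.
The consonants /k/, /x/ cannot be parsed into a legal (C)V syllable (no codas are permitted; onsets are limited to one consonant).
Each unlicensed consonant becomes the onset of a new syllable: /k/ → /kɪ/, /x/ → /xɪ/.

ðobadɪkɪxɪ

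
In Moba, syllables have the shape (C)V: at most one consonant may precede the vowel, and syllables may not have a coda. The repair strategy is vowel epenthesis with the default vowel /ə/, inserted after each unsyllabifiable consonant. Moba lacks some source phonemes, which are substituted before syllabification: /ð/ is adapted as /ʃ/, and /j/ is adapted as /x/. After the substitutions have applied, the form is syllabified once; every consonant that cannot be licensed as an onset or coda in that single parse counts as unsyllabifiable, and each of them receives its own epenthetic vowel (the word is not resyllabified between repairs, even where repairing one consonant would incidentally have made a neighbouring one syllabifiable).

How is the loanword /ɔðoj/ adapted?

ɔʃoxə

Substitution: /ð/ → /ʃ/, /j/ → /x/, giving /ɔʃox/.
The consonants /x/ cannot be parsed into a legal (C)V syllable (no codas are permitted; onsets are limited to one consonant).
Epenthesis after each stranded consonant: /x/ → /xə/.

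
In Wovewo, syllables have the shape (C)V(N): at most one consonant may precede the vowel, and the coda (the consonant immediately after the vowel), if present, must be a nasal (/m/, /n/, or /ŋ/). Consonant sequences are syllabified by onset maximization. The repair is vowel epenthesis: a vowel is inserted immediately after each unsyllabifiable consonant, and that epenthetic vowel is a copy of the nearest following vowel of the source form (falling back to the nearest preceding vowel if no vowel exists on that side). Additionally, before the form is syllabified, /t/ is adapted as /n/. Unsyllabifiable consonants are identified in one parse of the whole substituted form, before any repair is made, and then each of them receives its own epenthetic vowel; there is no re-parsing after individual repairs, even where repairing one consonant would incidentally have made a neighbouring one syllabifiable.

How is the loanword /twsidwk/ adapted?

niwisidiwiki

Substitution: /t/ → /n/, giving /nwsidwk/.
The consonants /n/, /w/, /d/, /w/, /k/ cannot be parsed into a legal (C)V(N) syllable (only a nasal (/m/, /n/, or /ŋ/) is licensed in coda position; onsets are limited to one consonant).
Epenthesis after each stranded consonant: /n/ → /ni/, /w/ → /wi/, /d/ → /di/, /w/ → /wi/, /k/ → /ki/.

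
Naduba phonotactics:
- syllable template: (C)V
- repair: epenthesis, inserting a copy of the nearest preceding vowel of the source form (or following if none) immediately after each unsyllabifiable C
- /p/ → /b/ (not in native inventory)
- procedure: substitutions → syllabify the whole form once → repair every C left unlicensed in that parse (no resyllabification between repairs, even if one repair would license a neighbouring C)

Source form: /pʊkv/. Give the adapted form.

bʊkʊvʊ

Substitution: /p/ → /b/, giving /bʊkv/.
Under (C)V, the unsyllabifiable consonants are /k/, /v/ (no codas are permitted; onsets are limited to one consonant).
Each unlicensed consonant becomes the onset of a new syllable: /k/ → /kʊ/, /v/ → /vʊ/.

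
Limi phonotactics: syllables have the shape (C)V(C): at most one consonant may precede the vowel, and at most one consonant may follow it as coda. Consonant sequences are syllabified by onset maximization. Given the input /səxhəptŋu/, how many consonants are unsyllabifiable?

Under (C)V(C), the unsyllabifiable consonants are /t/ (at most one coda consonant is licensed; onsets are limited to one consonant).

1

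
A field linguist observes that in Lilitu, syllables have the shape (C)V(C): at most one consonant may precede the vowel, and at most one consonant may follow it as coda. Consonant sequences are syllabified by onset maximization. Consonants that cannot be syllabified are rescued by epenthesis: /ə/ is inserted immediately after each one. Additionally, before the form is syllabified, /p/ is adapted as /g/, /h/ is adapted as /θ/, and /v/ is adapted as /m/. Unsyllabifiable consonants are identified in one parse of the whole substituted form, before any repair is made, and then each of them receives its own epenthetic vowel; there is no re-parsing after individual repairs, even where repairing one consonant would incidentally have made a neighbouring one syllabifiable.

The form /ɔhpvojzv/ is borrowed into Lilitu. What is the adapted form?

ɔθgəmojzəmə

Substitution: /h/ → /θ/, /p/ → /g/, /v/ → /m/, giving /ɔθgmojzm/.
The consonants /g/, /z/, /m/ cannot be parsed into a legal (C)V(C) syllable (at most one coda consonant is licensed; onsets are limited to one consonant).
Epenthesis after each stranded consonant: /g/ → /gə/, /z/ → /zə/, /m/ → /mə/.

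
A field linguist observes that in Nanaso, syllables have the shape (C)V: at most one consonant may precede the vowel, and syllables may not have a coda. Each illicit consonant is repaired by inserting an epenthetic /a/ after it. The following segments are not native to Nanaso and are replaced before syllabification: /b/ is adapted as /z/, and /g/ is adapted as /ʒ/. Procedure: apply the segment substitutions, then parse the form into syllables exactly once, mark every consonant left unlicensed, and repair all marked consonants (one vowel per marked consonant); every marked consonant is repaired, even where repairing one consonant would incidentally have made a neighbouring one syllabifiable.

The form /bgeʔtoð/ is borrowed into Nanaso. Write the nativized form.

zaʒeʔatoða

Substitution: /b/ → /z/, /g/ → /ʒ/, giving /zʒeʔtoð/.
Syllabifying with onset maximization leaves /z/, /ʔ/, /ð/ stranded (no codas are permitted; onsets are limited to one consonant).
Each unlicensed consonant becomes the onset of a new syllable: /z/ → /za/, /ʔ/ → /ʔa/, /ð/ → /ða/.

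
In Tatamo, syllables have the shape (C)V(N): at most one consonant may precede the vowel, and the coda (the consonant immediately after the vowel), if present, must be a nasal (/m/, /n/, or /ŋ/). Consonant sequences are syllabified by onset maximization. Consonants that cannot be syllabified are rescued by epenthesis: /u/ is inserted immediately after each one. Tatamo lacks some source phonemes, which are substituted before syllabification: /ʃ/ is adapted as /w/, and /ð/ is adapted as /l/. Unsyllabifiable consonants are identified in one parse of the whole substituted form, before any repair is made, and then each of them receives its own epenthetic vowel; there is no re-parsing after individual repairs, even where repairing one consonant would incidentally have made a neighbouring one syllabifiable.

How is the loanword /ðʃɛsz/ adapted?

luwɛsuzu

Substitution: /ð/ → /l/, /ʃ/ → /w/, giving /lwɛsz/.
Syllabifying with onset maximization leaves /l/, /s/, /z/ stranded (only a nasal (/m/, /n/, or /ŋ/) is licensed in coda position; onsets are limited to one consonant).
Epenthesis after each stranded consonant: /l/ → /lu/, /s/ → /su/, /z/ → /zu/.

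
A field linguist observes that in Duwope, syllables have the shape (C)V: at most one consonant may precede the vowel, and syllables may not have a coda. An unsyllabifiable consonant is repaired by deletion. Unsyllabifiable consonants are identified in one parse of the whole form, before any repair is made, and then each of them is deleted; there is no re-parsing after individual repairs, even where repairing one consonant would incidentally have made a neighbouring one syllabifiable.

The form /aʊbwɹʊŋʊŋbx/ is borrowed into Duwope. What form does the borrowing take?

aʊɹʊŋʊ

Syllabifying with onset maximization leaves /b/, /w/, /ŋ/, /b/, /x/ stranded (no codas are permitted; onsets are limited to one consonant).
Deletion applies to /b/, /w/, /ŋ/, /b/, /x/.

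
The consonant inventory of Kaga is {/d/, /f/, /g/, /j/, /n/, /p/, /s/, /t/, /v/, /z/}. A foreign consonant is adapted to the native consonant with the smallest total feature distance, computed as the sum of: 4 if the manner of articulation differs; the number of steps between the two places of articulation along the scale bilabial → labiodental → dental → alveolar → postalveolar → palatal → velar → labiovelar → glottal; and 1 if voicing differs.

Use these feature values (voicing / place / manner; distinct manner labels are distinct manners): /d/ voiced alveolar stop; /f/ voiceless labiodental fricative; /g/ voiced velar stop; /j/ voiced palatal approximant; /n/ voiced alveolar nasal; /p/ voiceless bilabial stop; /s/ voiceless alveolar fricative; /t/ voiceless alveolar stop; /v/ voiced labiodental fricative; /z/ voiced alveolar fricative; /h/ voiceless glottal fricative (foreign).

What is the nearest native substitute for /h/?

/s/ is closest: same manner (fricative), place distance 5 (glottal→alveolar), same voicing; total 5. Next closest is /z/ at distance 6.

s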